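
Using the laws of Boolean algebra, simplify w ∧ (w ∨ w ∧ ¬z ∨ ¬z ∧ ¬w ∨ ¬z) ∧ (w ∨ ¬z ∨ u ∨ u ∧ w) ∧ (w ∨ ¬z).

w ∧ (w ∨ w ∧ ¬z ∨ ¬z ∧ ¬w ∨ ¬z) ∧ (w ∨ ¬z ∨ u ∨ u ∧ w) ∧ (w ∨ ¬z)
= w ∧ (w ∨ ¬z ∨ ¬z) ∧ (w ∨ ¬z ∨ u ∨ u ∧ w) ∧ (w ∨ ¬z)   [distribution]
= w ∧ (w ∨ ¬z ∨ ¬z) ∧ (w ∨ ¬z ∨ u) ∧ (w ∨ ¬z)   [absorption]
= w ∧ (w ∨ ¬z ∨ ¬z) ∧ (w ∨ ¬z)   [absorption]
= w ∧ ((w ∨ ¬z) ∧ w ∨ ¬z)   [distribution]
= w ∧ (w ∨ ¬z)   [absorption]
= w   [absorption]

w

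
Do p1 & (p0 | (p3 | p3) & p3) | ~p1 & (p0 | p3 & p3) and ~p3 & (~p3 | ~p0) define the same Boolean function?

No

E1: p1 & (p0 | (p3 | p3) & p3) | ~p1 & (p0 | p3 & p3)
    = p1 & (p0 | p3 & p3) | ~p1 & (p0 | p3 & p3)   (idempotence)
    = p0 | p3 & p3   (distribution)
    = p0 | p3   (idempotence)
E2: ~p3 & (~p3 | ~p0)
    = ~p3   (absorption)
These differ: at p0=0, p1=0, p3=1, E1 = 1 but E2 = 0.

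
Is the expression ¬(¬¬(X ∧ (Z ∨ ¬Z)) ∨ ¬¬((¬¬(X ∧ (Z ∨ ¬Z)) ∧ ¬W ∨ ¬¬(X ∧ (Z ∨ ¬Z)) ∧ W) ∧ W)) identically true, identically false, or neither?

neither

¬(¬¬(X ∧ (Z ∨ ¬Z)) ∨ ¬¬((¬¬(X ∧ (Z ∨ ¬Z)) ∧ ¬W ∨ ¬¬(X ∧ (Z ∨ ¬Z)) ∧ W) ∧ W))
= ¬(¬¬(X ∧ (Z ∨ ¬Z)) ∨ ¬¬(¬¬(X ∧ (Z ∨ ¬Z)) ∧ W))   — distribution
= ¬(¬¬(X ∧ (Z ∨ ¬Z)) ∨ ¬¬(X ∧ (Z ∨ ¬Z)) ∧ W)   — double negation
= ¬¬¬(X ∧ (Z ∨ ¬Z))   — absorption
= ¬¬¬X   — complement / identity
= ¬X   — double negation
This depends on X, so it is not a constant.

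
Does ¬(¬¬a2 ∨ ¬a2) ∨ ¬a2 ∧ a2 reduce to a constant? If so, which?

yes, False

¬(¬¬a2 ∨ ¬a2) ∨ ¬a2 ∧ a2
= ¬a2 ∧ a2 ∨ ¬a2 ∧ a2   [De Morgan]
= ¬a2 ∧ a2   [idempotence]
= False   [complement]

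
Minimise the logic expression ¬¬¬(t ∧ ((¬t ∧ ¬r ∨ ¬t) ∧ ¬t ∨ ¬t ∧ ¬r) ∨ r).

¬¬¬(t ∧ ((¬t ∧ ¬r ∨ ¬t) ∧ ¬t ∨ ¬t ∧ ¬r) ∨ r)
= ¬¬¬(t ∧ (¬t ∧ ¬t ∨ ¬t ∧ ¬r) ∨ r)   [absorption]
= ¬¬¬(t ∧ (¬t ∨ ¬r) ∧ ¬t ∨ r)   [distribution]
= ¬¬¬(t ∧ ¬t ∨ r)   [absorption]
= ¬¬¬r   [complement / identity]
= ¬r   [double negation]

¬r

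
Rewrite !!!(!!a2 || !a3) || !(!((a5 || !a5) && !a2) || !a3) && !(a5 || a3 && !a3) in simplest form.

!a2 && a3

!!!(!!a2 || !a3) || !(!((a5 || !a5) && !a2) || !a3) && !(a5 || a3 && !a3)
= !!(!a2 && a3) || !(!((a5 || !a5) && !a2) || !a3) && !(a5 || a3 && !a3)   — De Morgan
= !!(!a2 && a3) || (a5 || !a5) && !a2 && a3 && !(a5 || a3 && !a3)   — De Morgan
= !!(!a2 && a3) || (a5 || !a5) && !a2 && a3 && !a5   — complement / identity
= !!(!a2 && a3) || !a2 && a3 && !a5   — complement / identity
= !a2 && a3 || !a2 && a3 && !a5   — double negation
= !a2 && a3   — absorption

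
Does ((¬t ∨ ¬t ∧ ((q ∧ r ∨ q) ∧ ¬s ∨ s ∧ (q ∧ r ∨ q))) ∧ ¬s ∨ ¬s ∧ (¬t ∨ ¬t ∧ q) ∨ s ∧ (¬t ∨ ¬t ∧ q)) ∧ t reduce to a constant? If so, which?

yes, False

((¬t ∨ ¬t ∧ ((q ∧ r ∨ q) ∧ ¬s ∨ s ∧ (q ∧ r ∨ q))) ∧ ¬s ∨ ¬s ∧ (¬t ∨ ¬t ∧ q) ∨ s ∧ (¬t ∨ ¬t ∧ q)) ∧ t
= ((¬t ∨ ¬t ∧ (q ∧ r ∨ q)) ∧ ¬s ∨ ¬s ∧ (¬t ∨ ¬t ∧ q) ∨ s ∧ (¬t ∨ ¬t ∧ q)) ∧ t   (distribution)
= ((¬t ∨ ¬t ∧ q) ∧ ¬s ∨ ¬s ∧ (¬t ∨ ¬t ∧ q) ∨ s ∧ (¬t ∨ ¬t ∧ q)) ∧ t   (absorption)
= ((¬t ∨ ¬t ∧ q) ∧ ¬s ∨ ¬t ∨ ¬t ∧ q) ∧ t   (distribution)
= (¬t ∨ ¬t ∧ q) ∧ t   (absorption)
= ¬t ∧ t   (absorption)
= False   (complement)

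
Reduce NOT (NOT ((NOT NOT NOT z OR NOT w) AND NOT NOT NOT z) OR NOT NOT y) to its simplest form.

NOT z AND NOT y

NOT (NOT ((NOT NOT NOT z OR NOT w) AND NOT NOT NOT z) OR NOT NOT y)
= (NOT NOT NOT z OR NOT w) AND NOT NOT NOT z AND NOT y   (De Morgan)
= NOT NOT NOT z AND NOT y   (absorption)
= NOT z AND NOT y   (double negation)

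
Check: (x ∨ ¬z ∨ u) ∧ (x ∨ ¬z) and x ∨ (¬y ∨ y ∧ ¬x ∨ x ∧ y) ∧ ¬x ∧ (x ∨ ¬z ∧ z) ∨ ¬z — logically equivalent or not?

Yes

E1: (x ∨ ¬z ∨ u) ∧ (x ∨ ¬z)
    = x ∨ ¬z   [absorption]
E2: x ∨ (¬y ∨ y ∧ ¬x ∨ x ∧ y) ∧ ¬x ∧ (x ∨ ¬z ∧ z) ∨ ¬z
    = x ∨ (¬y ∨ y ∧ ¬x ∨ x ∧ y) ∧ ¬x ∧ x ∨ ¬z   [complement / identity]
    = x ∨ (¬y ∨ y) ∧ ¬x ∧ x ∨ ¬z   [distribution]
    = x ∨ ¬x ∧ x ∨ ¬z   [complement / identity]
    = x ∨ ¬z   [complement / identity]
Both reduce to x ∨ ¬z, so they are equivalent.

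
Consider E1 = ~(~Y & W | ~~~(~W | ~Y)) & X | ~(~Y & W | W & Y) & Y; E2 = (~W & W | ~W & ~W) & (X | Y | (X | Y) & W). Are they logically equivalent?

E1: ~(~Y & W | ~~~(~W | ~Y)) & X | ~(~Y & W | W & Y) & Y
    = ~(~Y & W | ~~(W & Y)) & X | ~(~Y & W | W & Y) & Y   (De Morgan)
    = ~(~Y & W | W & Y) & X | ~(~Y & W | W & Y) & Y   (double negation)
    = ~(~Y & W | W & Y) & (X | Y)   (distribution)
    = ~W & (X | Y)   (distribution)
E2: (~W & W | ~W & ~W) & (X | Y | (X | Y) & W)
    = ~W & (X | Y | (X | Y) & W)   (distribution)
    = ~W & (X | Y)   (absorption)
Both reduce to ~W & (X | Y), so they are equivalent.

Yes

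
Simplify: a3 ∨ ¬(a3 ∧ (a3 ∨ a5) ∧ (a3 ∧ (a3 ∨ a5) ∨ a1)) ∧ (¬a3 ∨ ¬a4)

True

a3 ∨ ¬(a3 ∧ (a3 ∨ a5) ∧ (a3 ∧ (a3 ∨ a5) ∨ a1)) ∧ (¬a3 ∨ ¬a4)
= a3 ∨ ¬(a3 ∧ (a3 ∨ a5)) ∧ (¬a3 ∨ ¬a4)   (absorption)
= a3 ∨ ¬a3 ∧ (¬a3 ∨ ¬a4)   (absorption)
= a3 ∨ ¬a3   (absorption)
= True   (complement)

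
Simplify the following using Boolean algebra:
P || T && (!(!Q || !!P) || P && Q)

P || T && Q

P || T && (!(!Q || !!P) || P && Q)
= P || T && (Q && !P || P && Q)   (De Morgan)
= P || T && Q   (distribution)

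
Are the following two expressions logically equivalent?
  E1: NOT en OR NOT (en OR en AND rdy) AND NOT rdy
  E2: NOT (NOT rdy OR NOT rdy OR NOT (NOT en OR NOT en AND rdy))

E1: NOT en OR NOT (en OR en AND rdy) AND NOT rdy
    = NOT en OR NOT en AND NOT rdy   — absorption
    = NOT en   — absorption
E2: NOT (NOT rdy OR NOT rdy OR NOT (NOT en OR NOT en AND rdy))
    = NOT (NOT rdy OR NOT (NOT en OR NOT en AND rdy))   — idempotence
    = NOT (NOT rdy OR NOT NOT en)   — absorption
    = rdy AND NOT en   — De Morgan
These differ: at en=0, rdy=0, E1 = 1 but E2 = 0.

No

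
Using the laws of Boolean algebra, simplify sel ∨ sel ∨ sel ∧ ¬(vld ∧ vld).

sel

sel ∨ sel ∨ sel ∧ ¬(vld ∧ vld)
= sel ∨ sel ∨ sel ∧ ¬vld   [idempotence]
= sel ∨ sel ∧ ¬vld   [idempotence]
= sel   [absorption]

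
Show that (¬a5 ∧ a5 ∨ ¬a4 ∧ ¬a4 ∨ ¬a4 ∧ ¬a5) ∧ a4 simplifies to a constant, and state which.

(¬a5 ∧ a5 ∨ ¬a4 ∧ ¬a4 ∨ ¬a4 ∧ ¬a5) ∧ a4
= (¬a5 ∧ a5 ∨ (¬a4 ∨ ¬a5) ∧ ¬a4) ∧ a4   [distribution]
= (¬a5 ∧ a5 ∨ ¬a4) ∧ a4   [absorption]
= ¬a4 ∧ a4   [complement / identity]
= False   [complement]

False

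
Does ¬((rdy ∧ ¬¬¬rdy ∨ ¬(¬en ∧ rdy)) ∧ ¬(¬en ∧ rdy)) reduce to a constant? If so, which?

no

¬((rdy ∧ ¬¬¬rdy ∨ ¬(¬en ∧ rdy)) ∧ ¬(¬en ∧ rdy))
= ¬((rdy ∧ ¬rdy ∨ ¬(¬en ∧ rdy)) ∧ ¬(¬en ∧ rdy))   [double negation]
= ¬(¬(¬en ∧ rdy) ∧ ¬(¬en ∧ rdy))   [complement / identity]
= ¬en ∧ rdy ∨ ¬en ∧ rdy   [De Morgan]
= ¬en ∧ rdy   [idempotence]
This depends on en, rdy, so it is not a constant.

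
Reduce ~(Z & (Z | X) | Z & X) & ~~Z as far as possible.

0

~(Z & (Z | X) | Z & X) & ~~Z
= ~(Z | Z & X) & ~~Z   (absorption)
= ~Z & ~~Z   (absorption)
= ~Z & Z   (double negation)
= 0   (complement)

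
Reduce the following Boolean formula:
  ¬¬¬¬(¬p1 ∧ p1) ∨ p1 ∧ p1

¬¬¬¬(¬p1 ∧ p1) ∨ p1 ∧ p1
= ¬¬(¬p1 ∧ p1) ∨ p1 ∧ p1
= ¬p1 ∧ p1 ∨ p1 ∧ p1
= p1

p1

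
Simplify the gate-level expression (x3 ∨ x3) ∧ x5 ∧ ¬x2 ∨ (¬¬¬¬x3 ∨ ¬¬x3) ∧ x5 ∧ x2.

x3 ∧ x5

(x3 ∨ x3) ∧ x5 ∧ ¬x2 ∨ (¬¬¬¬x3 ∨ ¬¬x3) ∧ x5 ∧ x2
= (x3 ∨ x3) ∧ x5 ∧ ¬x2 ∨ (¬¬x3 ∨ ¬¬x3) ∧ x5 ∧ x2
= (x3 ∨ x3) ∧ x5 ∧ ¬x2 ∨ (x3 ∨ ¬¬x3) ∧ x5 ∧ x2
= (x3 ∨ x3) ∧ x5 ∧ ¬x2 ∨ (x3 ∨ x3) ∧ x5 ∧ x2
= (x3 ∨ x3) ∧ x5
= x3 ∧ x5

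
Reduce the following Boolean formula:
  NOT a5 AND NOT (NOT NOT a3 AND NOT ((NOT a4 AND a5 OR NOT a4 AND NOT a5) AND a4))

NOT a5 AND NOT (NOT NOT a3 AND NOT ((NOT a4 AND a5 OR NOT a4 AND NOT a5) AND a4))
= NOT a5 AND (NOT a3 OR (NOT a4 AND a5 OR NOT a4 AND NOT a5) AND a4)
= NOT a5 AND (NOT a3 OR NOT a4 AND a4)
= NOT a5 AND NOT a3

NOT a5 AND NOT a3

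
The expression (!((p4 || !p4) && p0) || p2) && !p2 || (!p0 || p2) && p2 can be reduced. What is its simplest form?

(!((p4 || !p4) && p0) || p2) && !p2 || (!p0 || p2) && p2
= (!p0 || p2) && !p2 || (!p0 || p2) && p2   — complement / identity
= !p0 || p2   — distribution

!p0 || p2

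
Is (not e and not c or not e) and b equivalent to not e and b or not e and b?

E1: (not e and not c or not e) and b
    = not e and b
E2: not e and b or not e and b
    = not e and b
Both reduce to not e and b, so they are equivalent.

Yes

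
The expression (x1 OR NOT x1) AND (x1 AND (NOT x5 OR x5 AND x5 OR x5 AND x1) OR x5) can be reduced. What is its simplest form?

x1 OR x5

(x1 OR NOT x1) AND (x1 AND (NOT x5 OR x5 AND x5 OR x5 AND x1) OR x5)
= (x1 OR NOT x1) AND (x1 AND (NOT x5 OR (x5 OR x1) AND x5) OR x5)   [distribution]
= x1 AND (NOT x5 OR (x5 OR x1) AND x5) OR x5   [complement / identity]
= x1 AND (NOT x5 OR x5) OR x5   [absorption]
= x1 OR x5   [complement / identity]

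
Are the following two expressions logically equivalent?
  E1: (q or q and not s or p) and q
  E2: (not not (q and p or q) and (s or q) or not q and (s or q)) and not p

No

E1: (q or q and not s or p) and q
    = (q or p) and q
    = q
E2: (not not (q and p or q) and (s or q) or not q and (s or q)) and not p
    = ((q and p or q) and (s or q) or not q and (s or q)) and not p
    = (q and (s or q) or not q and (s or q)) and not p
    = (s or q) and not p
These differ: at p=1, q=1, s=1, E1 = 1 but E2 = 0.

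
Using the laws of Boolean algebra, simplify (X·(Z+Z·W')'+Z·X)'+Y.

X'+Y

(X·(Z+Z·W')'+Z·X)'+Y
= (X·Z'+Z·X)'+Y   [absorption]
= X'+Y   [distribution]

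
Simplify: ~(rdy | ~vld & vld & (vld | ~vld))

~(rdy | ~vld & vld & (vld | ~vld))
= ~(rdy | ~vld & vld)   (complement / identity)
= ~rdy   (complement / identity)

~rdy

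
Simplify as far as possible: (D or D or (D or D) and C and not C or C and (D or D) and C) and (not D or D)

D

(D or D or (D or D) and C and not C or C and (D or D) and C) and (not D or D)
= (D or D or (D or D) and C) and (not D or D)
= (D or D) and (not D or D)
= D and (not D or D)
= D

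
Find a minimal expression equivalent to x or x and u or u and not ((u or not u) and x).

x or x and u or u and not ((u or not u) and x)
= x or x and u or u and not x   [complement / identity]
= x or u   [distribution]

x or u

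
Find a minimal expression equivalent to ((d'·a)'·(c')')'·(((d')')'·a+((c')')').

((d'·a)'·(c')')'·(((d')')'·a+((c')')')
= ((d'·a)'·(c')')'·(d'·a+((c')')')   [double negation]
= (d'·a+c')·(d'·a+((c')')')   [De Morgan]
= (d'·a+c')·(d'·a+c')   [double negation]
= d'·a+c'   [idempotence]

d'·a+c'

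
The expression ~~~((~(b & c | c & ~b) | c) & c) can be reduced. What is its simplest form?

~c

~~~((~(b & c | c & ~b) | c) & c)
= ~((~(b & c | c & ~b) | c) & c)
= ~((~c | c) & c)
= ~c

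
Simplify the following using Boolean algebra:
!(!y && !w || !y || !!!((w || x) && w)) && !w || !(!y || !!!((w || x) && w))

y && w

!(!y && !w || !y || !!!((w || x) && w)) && !w || !(!y || !!!((w || x) && w))
= !(!y || !!!((w || x) && w)) && !w || !(!y || !!!((w || x) && w))
= !(!y || !!!((w || x) && w))
= !(!y || !!!w)
= !(!y || !w)
= y && w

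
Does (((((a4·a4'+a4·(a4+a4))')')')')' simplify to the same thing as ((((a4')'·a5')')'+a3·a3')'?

No

E1: (((((a4·a4'+a4·(a4+a4))')')')')'
    = (((((a4·a4'+a4·a4)')')')')'
    = ((((a4')')')')'
    = ((a4')')'
    = a4'
E2: ((((a4')'·a5')')'+a3·a3')'
    = ((((a4')'·a5')')')'
    = ((a4'+a5)')'
    = a4'+a5
These differ: at a3=0, a4=1, a5=1, E1 = 0 but E2 = 1.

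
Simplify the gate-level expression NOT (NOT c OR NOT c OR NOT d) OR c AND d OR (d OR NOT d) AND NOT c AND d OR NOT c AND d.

NOT (NOT c OR NOT c OR NOT d) OR c AND d OR (d OR NOT d) AND NOT c AND d OR NOT c AND d
= NOT (NOT c OR NOT d) OR c AND d OR (d OR NOT d) AND NOT c AND d OR NOT c AND d   — idempotence
= NOT (NOT c OR NOT d) OR c AND d OR NOT c AND d OR NOT c AND d   — complement / identity
= c AND d OR c AND d OR NOT c AND d OR NOT c AND d   — De Morgan
= c AND d OR NOT c AND d OR NOT c AND d   — idempotence
= c AND d OR NOT c AND d   — idempotence
= d   — distribution

d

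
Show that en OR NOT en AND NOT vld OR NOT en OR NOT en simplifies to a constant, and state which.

TRUE

en OR NOT en AND NOT vld OR NOT en OR NOT en
= en OR NOT en OR NOT en
= en OR NOT en
= TRUE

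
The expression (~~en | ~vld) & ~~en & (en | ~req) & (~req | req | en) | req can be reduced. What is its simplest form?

en | req

(~~en | ~vld) & ~~en & (en | ~req) & (~req | req | en) | req
= (~~en | ~vld) & ~~en & (en | ~req & (~req | req)) | req   (distribution)
= ~~en & (en | ~req & (~req | req)) | req   (absorption)
= ~~en & (en | ~req) | req   (complement / identity)
= en & (en | ~req) | req   (double negation)
= en | req   (absorption)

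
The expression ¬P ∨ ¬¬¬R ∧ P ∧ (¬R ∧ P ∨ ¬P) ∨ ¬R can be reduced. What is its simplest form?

¬P ∨ ¬¬¬R ∧ P ∧ (¬R ∧ P ∨ ¬P) ∨ ¬R
= ¬P ∨ ¬R ∧ P ∧ (¬R ∧ P ∨ ¬P) ∨ ¬R   [double negation]
= ¬P ∨ ¬R ∧ P ∨ ¬R   [absorption]
= ¬P ∨ ¬R   [absorption]

¬P ∨ ¬R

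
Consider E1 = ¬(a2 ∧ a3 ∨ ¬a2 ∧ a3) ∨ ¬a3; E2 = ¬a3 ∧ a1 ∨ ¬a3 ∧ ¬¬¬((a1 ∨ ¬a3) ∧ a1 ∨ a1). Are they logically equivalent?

E1: ¬(a2 ∧ a3 ∨ ¬a2 ∧ a3) ∨ ¬a3
    = ¬a3 ∨ ¬a3
    = ¬a3
E2: ¬a3 ∧ a1 ∨ ¬a3 ∧ ¬¬¬((a1 ∨ ¬a3) ∧ a1 ∨ a1)
    = ¬a3 ∧ a1 ∨ ¬a3 ∧ ¬¬¬(a1 ∨ a1)
    = ¬a3 ∧ a1 ∨ ¬a3 ∧ ¬¬¬a1
    = ¬a3 ∧ a1 ∨ ¬a3 ∧ ¬a1
    = ¬a3
Both reduce to ¬a3, so they are equivalent.

Yes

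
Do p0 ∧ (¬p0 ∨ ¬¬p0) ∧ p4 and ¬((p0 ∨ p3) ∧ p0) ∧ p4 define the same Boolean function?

E1: p0 ∧ (¬p0 ∨ ¬¬p0) ∧ p4
    = p0 ∧ (¬p0 ∨ p0) ∧ p4
    = p0 ∧ p4
E2: ¬((p0 ∨ p3) ∧ p0) ∧ p4
    = ¬p0 ∧ p4
These differ: at p0=0, p3=0, p4=1, E1 = 0 but E2 = 1.

No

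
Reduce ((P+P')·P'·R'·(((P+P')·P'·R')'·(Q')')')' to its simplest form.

((P+P')·P'·R'·(((P+P')·P'·R')'·(Q')')')'
= ((P+P')·P'·R'·((P+P')·P'·R'+Q'))'   — De Morgan
= ((P+P')·P'·R')'   — absorption
= (P'·R')'   — complement / identity
= P+R   — De Morgan

P+R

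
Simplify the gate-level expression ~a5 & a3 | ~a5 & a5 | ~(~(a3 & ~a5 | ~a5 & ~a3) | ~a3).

~a5 & a3

~a5 & a3 | ~a5 & a5 | ~(~(a3 & ~a5 | ~a5 & ~a3) | ~a3)
= ~a5 & a3 | ~(~(a3 & ~a5 | ~a5 & ~a3) | ~a3)   (complement / identity)
= ~a5 & a3 | ~(~~a5 | ~a3)   (distribution)
= ~a5 & a3 | ~a5 & a3   (De Morgan)
= ~a5 & a3   (idempotence)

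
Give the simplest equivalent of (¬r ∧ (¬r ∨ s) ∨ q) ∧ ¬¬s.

(¬r ∨ q) ∧ s

(¬r ∧ (¬r ∨ s) ∨ q) ∧ ¬¬s
= (¬r ∨ q) ∧ ¬¬s   (absorption)
= (¬r ∨ q) ∧ s   (double negation)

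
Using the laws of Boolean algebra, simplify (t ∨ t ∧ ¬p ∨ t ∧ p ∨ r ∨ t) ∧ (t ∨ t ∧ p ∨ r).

(t ∨ t ∧ ¬p ∨ t ∧ p ∨ r ∨ t) ∧ (t ∨ t ∧ p ∨ r)
= (t ∨ t ∧ p ∨ r ∨ t) ∧ (t ∨ t ∧ p ∨ r)   [absorption]
= t ∨ t ∧ p ∨ r   [absorption]
= t ∨ r   [absorption]

t ∨ r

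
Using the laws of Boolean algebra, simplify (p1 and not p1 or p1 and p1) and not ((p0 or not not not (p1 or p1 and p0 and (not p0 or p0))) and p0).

p1 and not p0

(p1 and not p1 or p1 and p1) and not ((p0 or not not not (p1 or p1 and p0 and (not p0 or p0))) and p0)
= p1 and not ((p0 or not not not (p1 or p1 and p0 and (not p0 or p0))) and p0)   — distribution
= p1 and not ((p0 or not not not (p1 or p1 and p0)) and p0)   — complement / identity
= p1 and not ((p0 or not (p1 or p1 and p0)) and p0)   — double negation
= p1 and not ((p0 or not p1) and p0)   — absorption
= p1 and not p0   — absorption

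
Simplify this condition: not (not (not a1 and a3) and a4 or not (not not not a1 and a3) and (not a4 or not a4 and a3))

not a1 and a3

not (not (not a1 and a3) and a4 or not (not not not a1 and a3) and (not a4 or not a4 and a3))
= not (not (not a1 and a3) and a4 or not (not not not a1 and a3) and not a4)
= not (not (not a1 and a3) and a4 or not (not a1 and a3) and not a4)
= not not (not a1 and a3)
= not a1 and a3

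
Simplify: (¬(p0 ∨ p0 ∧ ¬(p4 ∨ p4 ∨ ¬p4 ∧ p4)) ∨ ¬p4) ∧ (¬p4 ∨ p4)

(¬(p0 ∨ p0 ∧ ¬(p4 ∨ p4 ∨ ¬p4 ∧ p4)) ∨ ¬p4) ∧ (¬p4 ∨ p4)
= ¬(p0 ∨ p0 ∧ ¬(p4 ∨ p4 ∨ ¬p4 ∧ p4)) ∨ ¬p4   [complement / identity]
= ¬(p0 ∨ p0 ∧ ¬(p4 ∨ p4)) ∨ ¬p4   [complement / identity]
= ¬(p0 ∨ p0 ∧ ¬p4) ∨ ¬p4   [idempotence]
= ¬p0 ∨ ¬p4   [absorption]

¬p0 ∨ ¬p4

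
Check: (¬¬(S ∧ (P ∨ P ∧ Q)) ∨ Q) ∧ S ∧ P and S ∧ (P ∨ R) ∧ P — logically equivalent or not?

E1: (¬¬(S ∧ (P ∨ P ∧ Q)) ∨ Q) ∧ S ∧ P
    = (S ∧ (P ∨ P ∧ Q) ∨ Q) ∧ S ∧ P   — double negation
    = (S ∧ P ∨ Q) ∧ S ∧ P   — absorption
    = S ∧ P   — absorption
E2: S ∧ (P ∨ R) ∧ P
    = S ∧ P   — absorption
Both reduce to S ∧ P, so they are equivalent.

Yes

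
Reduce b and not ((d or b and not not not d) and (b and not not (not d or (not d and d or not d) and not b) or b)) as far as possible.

False

b and not ((d or b and not not not d) and (b and not not (not d or (not d and d or not d) and not b) or b))
= b and not ((d or b and not not not d) and (b and not not (not d or not d and not b) or b))
= b and not ((d or b and not not not d) and (b and not not not d or b))
= b and not (d and b or b and not not not d)
= b and not (d and b or b and not d)
= b and not b
= False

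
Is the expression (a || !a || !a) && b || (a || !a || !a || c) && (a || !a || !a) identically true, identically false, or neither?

identically true

(a || !a || !a) && b || (a || !a || !a || c) && (a || !a || !a)
= (a || !a || !a) && b || a || !a || !a   [absorption]
= a || !a || !a   [absorption]
= a || !a   [idempotence]
= true   [complement]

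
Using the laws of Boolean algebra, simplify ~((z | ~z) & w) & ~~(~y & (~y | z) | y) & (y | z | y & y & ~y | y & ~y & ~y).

~((z | ~z) & w) & ~~(~y & (~y | z) | y) & (y | z | y & y & ~y | y & ~y & ~y)
= ~w & ~~(~y & (~y | z) | y) & (y | z | y & y & ~y | y & ~y & ~y)
= ~w & ~~(~y | y) & (y | z | y & y & ~y | y & ~y & ~y)
= ~w & ~~(~y | y) & (y | z | y & ~y)
= ~w & ~~(~y | y) & (y | z)
= ~w & (~y | y) & (y | z)
= ~w & (y | z)

~w & (y | z)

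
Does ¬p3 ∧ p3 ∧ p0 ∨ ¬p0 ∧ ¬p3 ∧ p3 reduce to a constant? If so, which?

¬p3 ∧ p3 ∧ p0 ∨ ¬p0 ∧ ¬p3 ∧ p3
= ¬p3 ∧ p3   [distribution]
= False   [complement]

yes, False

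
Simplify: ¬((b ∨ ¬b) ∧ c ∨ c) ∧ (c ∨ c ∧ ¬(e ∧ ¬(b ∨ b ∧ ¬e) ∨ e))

False

¬((b ∨ ¬b) ∧ c ∨ c) ∧ (c ∨ c ∧ ¬(e ∧ ¬(b ∨ b ∧ ¬e) ∨ e))
= ¬((b ∨ ¬b) ∧ c ∨ c) ∧ (c ∨ c ∧ ¬(e ∧ ¬b ∨ e))   [absorption]
= ¬((b ∨ ¬b) ∧ c ∨ c) ∧ (c ∨ c ∧ ¬e)   [absorption]
= ¬(c ∨ c) ∧ (c ∨ c ∧ ¬e)   [complement / identity]
= ¬c ∧ (c ∨ c ∧ ¬e)   [idempotence]
= ¬c ∧ c   [absorption]
= False   [complement]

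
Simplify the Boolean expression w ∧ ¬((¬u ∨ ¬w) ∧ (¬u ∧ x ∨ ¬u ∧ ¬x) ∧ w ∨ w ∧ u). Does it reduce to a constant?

w ∧ ¬((¬u ∨ ¬w) ∧ (¬u ∧ x ∨ ¬u ∧ ¬x) ∧ w ∨ w ∧ u)
= w ∧ ¬((¬u ∨ ¬w) ∧ ¬u ∧ w ∨ w ∧ u)   (distribution)
= w ∧ ¬(¬u ∧ w ∨ w ∧ u)   (absorption)
= w ∧ ¬w   (distribution)
= False   (complement)

False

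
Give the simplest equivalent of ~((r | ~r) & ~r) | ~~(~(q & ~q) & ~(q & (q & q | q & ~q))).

r | ~q

~((r | ~r) & ~r) | ~~(~(q & ~q) & ~(q & (q & q | q & ~q)))
= ~((r | ~r) & ~r) | ~(q & ~q | q & (q & q | q & ~q))   — De Morgan
= ~((r | ~r) & ~r) | ~(q & ~q | q & q)   — distribution
= ~~r | ~(q & ~q | q & q)   — complement / identity
= ~~r | ~q   — distribution
= r | ~q   — double negation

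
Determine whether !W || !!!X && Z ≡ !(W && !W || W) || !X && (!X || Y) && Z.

E1: !W || !!!X && Z
    = !W || !X && Z   — double negation
E2: !(W && !W || W) || !X && (!X || Y) && Z
    = !(W && !W || W) || !X && Z   — absorption
    = !W || !X && Z   — complement / identity
Both reduce to !W || !X && Z, so they are equivalent.

Yes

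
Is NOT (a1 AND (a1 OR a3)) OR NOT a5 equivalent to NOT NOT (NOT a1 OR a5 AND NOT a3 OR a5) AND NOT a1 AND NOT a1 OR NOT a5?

E1: NOT (a1 AND (a1 OR a3)) OR NOT a5
    = NOT a1 OR NOT a5   [absorption]
E2: NOT NOT (NOT a1 OR a5 AND NOT a3 OR a5) AND NOT a1 AND NOT a1 OR NOT a5
    = NOT NOT (NOT a1 OR a5) AND NOT a1 AND NOT a1 OR NOT a5   [absorption]
    = NOT NOT (NOT a1 OR a5) AND NOT a1 OR NOT a5   [idempotence]
    = (NOT a1 OR a5) AND NOT a1 OR NOT a5   [double negation]
    = NOT a1 OR NOT a5   [absorption]
Both reduce to NOT a1 OR NOT a5, so they are equivalent.

Yes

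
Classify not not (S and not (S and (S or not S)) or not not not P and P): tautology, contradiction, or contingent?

not not (S and not (S and (S or not S)) or not not not P and P)
= not not (S and not S or not not not P and P)
= not not (S and not S or not P and P)
= S and not S or not P and P
= S and not S
= False

contradiction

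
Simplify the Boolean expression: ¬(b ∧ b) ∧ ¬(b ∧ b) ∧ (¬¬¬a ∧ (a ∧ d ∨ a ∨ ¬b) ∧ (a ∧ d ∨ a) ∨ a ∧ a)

¬b ∧ a

¬(b ∧ b) ∧ ¬(b ∧ b) ∧ (¬¬¬a ∧ (a ∧ d ∨ a ∨ ¬b) ∧ (a ∧ d ∨ a) ∨ a ∧ a)
= ¬(b ∧ b) ∧ ¬(b ∧ b) ∧ (¬¬¬a ∧ (a ∧ d ∨ a) ∨ a ∧ a)   (absorption)
= ¬(b ∧ b) ∧ (¬¬¬a ∧ (a ∧ d ∨ a) ∨ a ∧ a)   (idempotence)
= ¬(b ∧ b) ∧ (¬¬¬a ∧ a ∨ a ∧ a)   (absorption)
= ¬(b ∧ b) ∧ (¬a ∧ a ∨ a ∧ a)   (double negation)
= ¬b ∧ (¬a ∧ a ∨ a ∧ a)   (idempotence)
= ¬b ∧ a   (distribution)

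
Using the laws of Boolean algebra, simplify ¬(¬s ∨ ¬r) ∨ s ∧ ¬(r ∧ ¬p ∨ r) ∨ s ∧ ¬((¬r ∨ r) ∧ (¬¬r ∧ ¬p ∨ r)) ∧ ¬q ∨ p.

¬(¬s ∨ ¬r) ∨ s ∧ ¬(r ∧ ¬p ∨ r) ∨ s ∧ ¬((¬r ∨ r) ∧ (¬¬r ∧ ¬p ∨ r)) ∧ ¬q ∨ p
= ¬(¬s ∨ ¬r) ∨ s ∧ ¬(r ∧ ¬p ∨ r) ∨ s ∧ ¬((¬r ∨ r) ∧ (r ∧ ¬p ∨ r)) ∧ ¬q ∨ p   (double negation)
= ¬(¬s ∨ ¬r) ∨ s ∧ ¬(r ∧ ¬p ∨ r) ∨ s ∧ ¬(r ∧ ¬p ∨ r) ∧ ¬q ∨ p   (complement / identity)
= ¬(¬s ∨ ¬r) ∨ s ∧ ¬(r ∧ ¬p ∨ r) ∨ p   (absorption)
= s ∧ r ∨ s ∧ ¬(r ∧ ¬p ∨ r) ∨ p   (De Morgan)
= s ∧ r ∨ s ∧ ¬r ∨ p   (absorption)
= s ∨ p   (distribution)

s ∨ p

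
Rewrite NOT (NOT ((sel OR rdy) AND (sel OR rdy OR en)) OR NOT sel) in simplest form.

NOT (NOT ((sel OR rdy) AND (sel OR rdy OR en)) OR NOT sel)
= (sel OR rdy) AND (sel OR rdy OR en) AND sel   [De Morgan]
= (sel OR rdy) AND sel   [absorption]
= sel   [absorption]

sel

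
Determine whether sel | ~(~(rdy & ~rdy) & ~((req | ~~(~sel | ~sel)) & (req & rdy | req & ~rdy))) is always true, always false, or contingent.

sel | ~(~(rdy & ~rdy) & ~((req | ~~(~sel | ~sel)) & (req & rdy | req & ~rdy)))
= sel | ~(~(rdy & ~rdy) & ~((req | ~~(~sel | ~sel)) & req))   — distribution
= sel | ~(~(rdy & ~rdy) & ~((req | ~(sel & sel)) & req))   — De Morgan
= sel | ~(~(rdy & ~rdy) & ~((req | ~sel) & req))   — idempotence
= sel | rdy & ~rdy | (req | ~sel) & req   — De Morgan
= sel | rdy & ~rdy | req   — absorption
= sel | req   — complement / identity
This depends on req, sel, so it is not a constant.

contingent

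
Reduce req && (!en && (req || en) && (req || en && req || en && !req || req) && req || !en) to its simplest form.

req && (!en && (req || en) && (req || en && req || en && !req || req) && req || !en)
= req && (!en && (req || en) && (req || en || req) && req || !en)   [distribution]
= req && (!en && (req || en) && req || !en)   [absorption]
= req && (!en && req || !en)   [absorption]
= req && !en   [absorption]

req && !en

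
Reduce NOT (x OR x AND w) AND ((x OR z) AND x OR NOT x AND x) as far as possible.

NOT (x OR x AND w) AND ((x OR z) AND x OR NOT x AND x)
= NOT (x OR x AND w) AND (x OR z) AND x   [complement / identity]
= NOT (x OR x AND w) AND x   [absorption]
= NOT x AND x   [absorption]
= FALSE   [complement]

FALSE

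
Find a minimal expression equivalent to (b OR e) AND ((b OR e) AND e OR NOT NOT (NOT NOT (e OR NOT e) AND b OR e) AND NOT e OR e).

(b OR e) AND ((b OR e) AND e OR NOT NOT (NOT NOT (e OR NOT e) AND b OR e) AND NOT e OR e)
= (b OR e) AND ((b OR e) AND e OR (NOT NOT (e OR NOT e) AND b OR e) AND NOT e OR e)   (double negation)
= (b OR e) AND ((b OR e) AND e OR ((e OR NOT e) AND b OR e) AND NOT e OR e)   (double negation)
= (b OR e) AND ((b OR e) AND e OR (b OR e) AND NOT e OR e)   (complement / identity)
= (b OR e) AND (b OR e OR e)   (distribution)
= b OR e   (absorption)

b OR e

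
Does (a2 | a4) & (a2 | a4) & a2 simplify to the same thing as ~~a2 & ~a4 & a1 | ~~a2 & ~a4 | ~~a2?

Yes

E1: (a2 | a4) & (a2 | a4) & a2
    = (a2 | a4) & a2
    = a2
E2: ~~a2 & ~a4 & a1 | ~~a2 & ~a4 | ~~a2
    = ~~a2 & ~a4 | ~~a2
    = ~~a2
    = a2
Both reduce to a2, so they are equivalent.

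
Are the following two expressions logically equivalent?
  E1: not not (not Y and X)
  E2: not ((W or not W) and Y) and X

Yes

E1: not not (not Y and X)
    = not Y and X   — double negation
E2: not ((W or not W) and Y) and X
    = not Y and X   — complement / identity
Both reduce to not Y and X, so they are equivalent.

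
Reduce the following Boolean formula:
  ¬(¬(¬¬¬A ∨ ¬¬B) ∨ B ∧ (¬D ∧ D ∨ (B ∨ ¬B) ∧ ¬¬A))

¬(¬(¬¬¬A ∨ ¬¬B) ∨ B ∧ (¬D ∧ D ∨ (B ∨ ¬B) ∧ ¬¬A))
= ¬(¬¬A ∧ ¬B ∨ B ∧ (¬D ∧ D ∨ (B ∨ ¬B) ∧ ¬¬A))   — De Morgan
= ¬(¬¬A ∧ ¬B ∨ B ∧ (¬D ∧ D ∨ ¬¬A))   — complement / identity
= ¬(¬¬A ∧ ¬B ∨ B ∧ ¬¬A)   — complement / identity
= ¬¬¬A   — distribution
= ¬A   — double negation

¬A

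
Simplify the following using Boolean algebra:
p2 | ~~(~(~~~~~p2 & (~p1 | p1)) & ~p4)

p2 | ~~(~(~~~~~p2 & (~p1 | p1)) & ~p4)
= p2 | ~(~~~~~p2 & (~p1 | p1)) & ~p4   [double negation]
= p2 | ~~~~~~p2 & ~p4   [complement / identity]
= p2 | ~~~~p2 & ~p4   [double negation]
= p2 | ~~p2 & ~p4   [double negation]
= p2 | p2 & ~p4   [double negation]
= p2   [absorption]

p2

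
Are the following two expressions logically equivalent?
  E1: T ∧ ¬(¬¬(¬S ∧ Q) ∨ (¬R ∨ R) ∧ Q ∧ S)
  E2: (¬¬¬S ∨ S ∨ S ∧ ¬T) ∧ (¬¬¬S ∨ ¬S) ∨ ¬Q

No

E1: T ∧ ¬(¬¬(¬S ∧ Q) ∨ (¬R ∨ R) ∧ Q ∧ S)
    = T ∧ ¬(¬S ∧ Q ∨ (¬R ∨ R) ∧ Q ∧ S)   — double negation
    = T ∧ ¬(¬S ∧ Q ∨ Q ∧ S)   — complement / identity
    = T ∧ ¬Q   — distribution
E2: (¬¬¬S ∨ S ∨ S ∧ ¬T) ∧ (¬¬¬S ∨ ¬S) ∨ ¬Q
    = (¬¬¬S ∨ S) ∧ (¬¬¬S ∨ ¬S) ∨ ¬Q   — absorption
    = ¬¬¬S ∨ S ∧ ¬S ∨ ¬Q   — distribution
    = ¬S ∨ S ∧ ¬S ∨ ¬Q   — double negation
    = ¬S ∨ ¬Q   — complement / identity
These differ: at Q=0, R=0, S=0, T=0, E1 = 0 but E2 = 1.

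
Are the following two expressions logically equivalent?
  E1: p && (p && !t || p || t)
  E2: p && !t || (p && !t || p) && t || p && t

E1: p && (p && !t || p || t)
    = p && (p || t)   — absorption
    = p   — absorption
E2: p && !t || (p && !t || p) && t || p && t
    = p && !t || p && t || p && t   — absorption
    = p && !t || p && t   — idempotence
    = p   — distribution
Both reduce to p, so they are equivalent.

Yes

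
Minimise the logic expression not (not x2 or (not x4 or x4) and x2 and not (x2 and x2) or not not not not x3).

not (not x2 or (not x4 or x4) and x2 and not (x2 and x2) or not not not not x3)
= not (not x2 or (not x4 or x4) and x2 and not x2 or not not not not x3)   [idempotence]
= not (not x2 or (not x4 or x4) and x2 and not x2 or not not x3)   [double negation]
= not (not x2 or x2 and not x2 or not not x3)   [complement / identity]
= not (not x2 or not not x3)   [complement / identity]
= x2 and not x3   [De Morgan]

x2 and not x3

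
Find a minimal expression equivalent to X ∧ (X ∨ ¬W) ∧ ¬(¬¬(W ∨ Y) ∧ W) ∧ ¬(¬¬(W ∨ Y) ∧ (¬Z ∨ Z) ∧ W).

X ∧ (X ∨ ¬W) ∧ ¬(¬¬(W ∨ Y) ∧ W) ∧ ¬(¬¬(W ∨ Y) ∧ (¬Z ∨ Z) ∧ W)
= X ∧ (X ∨ ¬W) ∧ ¬(¬¬(W ∨ Y) ∧ W) ∧ ¬(¬¬(W ∨ Y) ∧ W)   — complement / identity
= X ∧ ¬(¬¬(W ∨ Y) ∧ W) ∧ ¬(¬¬(W ∨ Y) ∧ W)   — absorption
= X ∧ ¬(¬¬(W ∨ Y) ∧ W)   — idempotence
= X ∧ ¬((W ∨ Y) ∧ W)   — double negation
= X ∧ ¬W   — absorption

X ∧ ¬W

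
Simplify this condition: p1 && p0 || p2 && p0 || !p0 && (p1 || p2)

p1 || p2

p1 && p0 || p2 && p0 || !p0 && (p1 || p2)
= p0 && (p1 || p2) || !p0 && (p1 || p2)   — distribution
= p1 || p2   — distribution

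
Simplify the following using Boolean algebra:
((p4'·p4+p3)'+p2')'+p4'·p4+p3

p3

((p4'·p4+p3)'+p2')'+p4'·p4+p3
= (p4'·p4+p3)·p2+p4'·p4+p3   — De Morgan
= p4'·p4+p3   — absorption
= p3   — complement / identity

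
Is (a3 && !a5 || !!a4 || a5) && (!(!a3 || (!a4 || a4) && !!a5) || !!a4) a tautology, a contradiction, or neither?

(a3 && !a5 || !!a4 || a5) && (!(!a3 || (!a4 || a4) && !!a5) || !!a4)
= (a3 && !a5 || !!a4 || a5) && (!(!a3 || !!a5) || !!a4)   [complement / identity]
= (a3 && !a5 || !!a4 || a5) && (a3 && !a5 || !!a4)   [De Morgan]
= a3 && !a5 || !!a4   [absorption]
= a3 && !a5 || a4   [double negation]
This depends on a3, a4, a5, so it is not a constant.

neither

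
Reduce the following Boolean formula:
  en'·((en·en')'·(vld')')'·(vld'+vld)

en'·vld'

en'·((en·en')'·(vld')')'·(vld'+vld)
= en'·(en·en'+vld')·(vld'+vld)   — De Morgan
= en'·vld'·(vld'+vld)   — complement / identity
= en'·vld'   — complement / identity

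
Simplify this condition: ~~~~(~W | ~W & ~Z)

~W

~~~~(~W | ~W & ~Z)
= ~~~~~W   — absorption
= ~~~W   — double negation
= ~W   — double negation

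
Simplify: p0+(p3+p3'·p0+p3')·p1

p0+(p3+p3'·p0+p3')·p1
= p0+(p3+p3')·p1   [absorption]
= p0+p1   [complement / identity]

p0+p1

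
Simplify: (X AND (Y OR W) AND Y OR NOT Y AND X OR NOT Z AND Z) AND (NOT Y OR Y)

(X AND (Y OR W) AND Y OR NOT Y AND X OR NOT Z AND Z) AND (NOT Y OR Y)
= X AND (Y OR W) AND Y OR NOT Y AND X OR NOT Z AND Z   [complement / identity]
= X AND Y OR NOT Y AND X OR NOT Z AND Z   [absorption]
= X OR NOT Z AND Z   [distribution]
= X   [complement / identity]

X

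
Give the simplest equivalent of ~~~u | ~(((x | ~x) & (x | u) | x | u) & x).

~u | ~x

~~~u | ~(((x | ~x) & (x | u) | x | u) & x)
= ~~~u | ~((x | u | x | u) & x)   — complement / identity
= ~~~u | ~((x | u) & x)   — idempotence
= ~~~u | ~x   — absorption
= ~u | ~x   — double negation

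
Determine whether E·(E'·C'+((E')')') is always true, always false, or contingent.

always false

E·(E'·C'+((E')')')
= E·(E'·C'+E')
= E·E'
= 0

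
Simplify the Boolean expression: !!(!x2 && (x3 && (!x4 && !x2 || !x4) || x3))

!!(!x2 && (x3 && (!x4 && !x2 || !x4) || x3))
= !x2 && (x3 && (!x4 && !x2 || !x4) || x3)
= !x2 && (x3 && !x4 || x3)
= !x2 && x3

!x2 && x3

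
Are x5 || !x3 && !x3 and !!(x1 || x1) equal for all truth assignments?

E1: x5 || !x3 && !x3
    = x5 || !x3   — idempotence
E2: !!(x1 || x1)
    = !!x1   — idempotence
    = x1   — double negation
These differ: at x1=0, x3=0, x5=0, E1 = 1 but E2 = 0.

No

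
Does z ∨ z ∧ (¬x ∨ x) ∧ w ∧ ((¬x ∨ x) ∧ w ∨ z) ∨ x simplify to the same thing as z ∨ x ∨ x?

E1: z ∨ z ∧ (¬x ∨ x) ∧ w ∧ ((¬x ∨ x) ∧ w ∨ z) ∨ x
    = z ∨ z ∧ (¬x ∨ x) ∧ w ∨ x
    = z ∨ z ∧ w ∨ x
    = z ∨ x
E2: z ∨ x ∨ x
    = z ∨ x
Both reduce to z ∨ x, so they are equivalent.

Yes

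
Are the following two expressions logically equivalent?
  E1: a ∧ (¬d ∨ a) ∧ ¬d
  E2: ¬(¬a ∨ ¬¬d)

E1: a ∧ (¬d ∨ a) ∧ ¬d
    = a ∧ ¬d   (absorption)
E2: ¬(¬a ∨ ¬¬d)
    = a ∧ ¬d   (De Morgan)
Both reduce to a ∧ ¬d, so they are equivalent.

Yes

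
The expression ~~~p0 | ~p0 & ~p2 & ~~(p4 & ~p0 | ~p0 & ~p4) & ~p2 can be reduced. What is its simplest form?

~~~p0 | ~p0 & ~p2 & ~~(p4 & ~p0 | ~p0 & ~p4) & ~p2
= ~~~p0 | ~p0 & ~p2 & ~~~p0 & ~p2   (distribution)
= ~~~p0 | ~p0 & ~p2 & ~p0 & ~p2   (double negation)
= ~~~p0 | ~p0 & ~p2   (idempotence)
= ~p0 | ~p0 & ~p2   (double negation)
= ~p0   (absorption)

~p0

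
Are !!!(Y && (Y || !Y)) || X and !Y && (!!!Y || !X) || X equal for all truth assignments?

E1: !!!(Y && (Y || !Y)) || X
    = !!!Y || X   (complement / identity)
    = !Y || X   (double negation)
E2: !Y && (!!!Y || !X) || X
    = !Y && (!Y || !X) || X   (double negation)
    = !Y || X   (absorption)
Both reduce to !Y || X, so they are equivalent.

Yes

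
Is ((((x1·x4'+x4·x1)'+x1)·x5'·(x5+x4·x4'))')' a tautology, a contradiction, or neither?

contradiction

((((x1·x4'+x4·x1)'+x1)·x5'·(x5+x4·x4'))')'
= (((x1'+x1)·x5'·(x5+x4·x4'))')'   — distribution
= ((x5'·(x5+x4·x4'))')'   — complement / identity
= ((x5'·x5)')'   — complement / identity
= x5'·x5   — double negation
= 0   — complement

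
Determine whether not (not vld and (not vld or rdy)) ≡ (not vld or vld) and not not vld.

Yes

E1: not (not vld and (not vld or rdy))
    = not not vld   [absorption]
    = vld   [double negation]
E2: (not vld or vld) and not not vld
    = not not vld   [complement / identity]
    = vld   [double negation]
Both reduce to vld, so they are equivalent.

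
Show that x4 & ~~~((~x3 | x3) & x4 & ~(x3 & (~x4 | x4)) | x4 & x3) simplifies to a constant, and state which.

x4 & ~~~((~x3 | x3) & x4 & ~(x3 & (~x4 | x4)) | x4 & x3)
= x4 & ~((~x3 | x3) & x4 & ~(x3 & (~x4 | x4)) | x4 & x3)   (double negation)
= x4 & ~((~x3 | x3) & x4 & ~x3 | x4 & x3)   (complement / identity)
= x4 & ~(x4 & ~x3 | x4 & x3)   (complement / identity)
= x4 & ~x4   (distribution)
= 0   (complement)

0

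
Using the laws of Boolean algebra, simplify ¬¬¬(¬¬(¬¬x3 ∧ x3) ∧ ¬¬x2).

¬¬¬(¬¬(¬¬x3 ∧ x3) ∧ ¬¬x2)
= ¬¬(¬(¬¬x3 ∧ x3) ∨ ¬x2)   (De Morgan)
= ¬¬(¬(x3 ∧ x3) ∨ ¬x2)   (double negation)
= ¬(x3 ∧ x3) ∨ ¬x2   (double negation)
= ¬x3 ∨ ¬x2   (idempotence)

¬x3 ∨ ¬x2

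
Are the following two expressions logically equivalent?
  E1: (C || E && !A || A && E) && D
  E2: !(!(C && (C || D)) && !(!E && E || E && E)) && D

E1: (C || E && !A || A && E) && D
    = (C || E) && D   [distribution]
E2: !(!(C && (C || D)) && !(!E && E || E && E)) && D
    = !(!C && !(!E && E || E && E)) && D   [absorption]
    = (C || !E && E || E && E) && D   [De Morgan]
    = (C || E) && D   [distribution]
Both reduce to (C || E) && D, so they are equivalent.

Yes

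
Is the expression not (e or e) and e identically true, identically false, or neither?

identically false

not (e or e) and e
= not e and e   — idempotence
= False   — complement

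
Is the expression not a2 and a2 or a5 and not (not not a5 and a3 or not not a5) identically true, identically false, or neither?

identically false

not a2 and a2 or a5 and not (not not a5 and a3 or not not a5)
= a5 and not (not not a5 and a3 or not not a5)
= a5 and not not not a5
= a5 and not a5
= False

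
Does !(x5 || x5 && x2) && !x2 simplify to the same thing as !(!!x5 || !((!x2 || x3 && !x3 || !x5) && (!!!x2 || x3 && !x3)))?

E1: !(x5 || x5 && x2) && !x2
    = !x5 && !x2   (absorption)
E2: !(!!x5 || !((!x2 || x3 && !x3 || !x5) && (!!!x2 || x3 && !x3)))
    = !(!!x5 || !((!x2 || x3 && !x3 || !x5) && (!x2 || x3 && !x3)))   (double negation)
    = !(!!x5 || !(!x2 || x3 && !x3))   (absorption)
    = !x5 && (!x2 || x3 && !x3)   (De Morgan)
    = !x5 && !x2   (complement / identity)
Both reduce to !x5 && !x2, so they are equivalent.

Yes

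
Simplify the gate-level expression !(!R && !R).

R

!(!R && !R)
= R || R   (De Morgan)
= R   (idempotence)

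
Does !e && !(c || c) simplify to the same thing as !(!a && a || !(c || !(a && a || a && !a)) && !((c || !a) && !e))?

No

E1: !e && !(c || c)
    = !e && !c   — idempotence
E2: !(!a && a || !(c || !(a && a || a && !a)) && !((c || !a) && !e))
    = !(!(c || !(a && a || a && !a)) && !((c || !a) && !e))   — complement / identity
    = !(!(c || !a) && !((c || !a) && !e))   — distribution
    = c || !a || (c || !a) && !e   — De Morgan
    = c || !a   — absorption
These differ: at a=0, c=1, e=0, E1 = 0 but E2 = 1.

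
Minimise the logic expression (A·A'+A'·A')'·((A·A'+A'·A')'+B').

A

(A·A'+A'·A')'·((A·A'+A'·A')'+B')
= (A·A'+A'·A')'   [absorption]
= (A')'   [distribution]
= A   [double negation]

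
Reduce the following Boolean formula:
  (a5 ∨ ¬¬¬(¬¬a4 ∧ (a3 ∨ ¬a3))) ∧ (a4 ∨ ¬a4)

a5 ∨ ¬a4

(a5 ∨ ¬¬¬(¬¬a4 ∧ (a3 ∨ ¬a3))) ∧ (a4 ∨ ¬a4)
= (a5 ∨ ¬¬¬¬¬a4) ∧ (a4 ∨ ¬a4)   (complement / identity)
= a5 ∨ ¬¬¬¬¬a4   (complement / identity)
= a5 ∨ ¬¬¬a4   (double negation)
= a5 ∨ ¬a4   (double negation)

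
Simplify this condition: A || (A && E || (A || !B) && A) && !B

A || (A && E || (A || !B) && A) && !B
= A || (A && E || A) && !B   — absorption
= A || A && !B   — absorption
= A   — absorption

A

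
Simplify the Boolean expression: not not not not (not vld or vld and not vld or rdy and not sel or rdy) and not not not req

(not vld or rdy) and not req

not not not not (not vld or vld and not vld or rdy and not sel or rdy) and not not not req
= not not not not (not vld or vld and not vld or rdy and not sel or rdy) and not req   (double negation)
= not not not not (not vld or rdy and not sel or rdy) and not req   (complement / identity)
= not not (not vld or rdy and not sel or rdy) and not req   (double negation)
= not not (not vld or rdy) and not req   (absorption)
= (not vld or rdy) and not req   (double negation)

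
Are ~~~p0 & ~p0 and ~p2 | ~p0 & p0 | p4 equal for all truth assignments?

No

E1: ~~~p0 & ~p0
    = ~p0 & ~p0   [double negation]
    = ~p0   [idempotence]
E2: ~p2 | ~p0 & p0 | p4
    = ~p2 | p4   [complement / identity]
These differ: at p0=1, p2=0, p4=1, E1 = 0 but E2 = 1.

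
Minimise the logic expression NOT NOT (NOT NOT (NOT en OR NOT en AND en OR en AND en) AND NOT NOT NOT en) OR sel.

NOT en OR sel

NOT NOT (NOT NOT (NOT en OR NOT en AND en OR en AND en) AND NOT NOT NOT en) OR sel
= NOT NOT (NOT NOT (NOT en OR en) AND NOT NOT NOT en) OR sel   [distribution]
= NOT (NOT (NOT en OR en) OR NOT NOT en) OR sel   [De Morgan]
= (NOT en OR en) AND NOT en OR sel   [De Morgan]
= NOT en OR sel   [complement / identity]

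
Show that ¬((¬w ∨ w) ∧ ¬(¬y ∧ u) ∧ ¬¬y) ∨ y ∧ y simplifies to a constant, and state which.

¬((¬w ∨ w) ∧ ¬(¬y ∧ u) ∧ ¬¬y) ∨ y ∧ y
= ¬(¬(¬y ∧ u) ∧ ¬¬y) ∨ y ∧ y   — complement / identity
= ¬y ∧ u ∨ ¬y ∨ y ∧ y   — De Morgan
= ¬y ∨ y ∧ y   — absorption
= ¬y ∨ y   — idempotence
= True   — complement

True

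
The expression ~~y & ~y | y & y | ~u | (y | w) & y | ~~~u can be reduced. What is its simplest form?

y | ~u

~~y & ~y | y & y | ~u | (y | w) & y | ~~~u
= y & ~y | y & y | ~u | (y | w) & y | ~~~u   (double negation)
= y & ~y | y & y | ~u | y | ~~~u   (absorption)
= y | ~u | y | ~~~u   (distribution)
= y | ~u | y | ~u   (double negation)
= y | ~u   (idempotence)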